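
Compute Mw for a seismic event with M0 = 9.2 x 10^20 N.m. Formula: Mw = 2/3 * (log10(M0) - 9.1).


log10(M0) = log10(9.2 x 10^20) = 20.9638
Mw = 2/3 * (20.9638 - 9.1)
= 2/3 * 11.8638
= 7.91

7.91


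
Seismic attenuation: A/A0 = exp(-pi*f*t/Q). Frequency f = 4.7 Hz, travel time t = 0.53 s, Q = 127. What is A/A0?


pi*f*t/Q = pi*4.7*0.53/127 = 0.06162
A/A0 = exp(-0.06162) = 0.94024

0.94024


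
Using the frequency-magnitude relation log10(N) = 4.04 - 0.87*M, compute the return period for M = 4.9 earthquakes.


log10(N) = 4.04 - 0.87*4.9 = -0.223
N = 10^-0.223 = 0.598412
T = 1/N = 1/0.598412 = 1.6711 years

1.6711


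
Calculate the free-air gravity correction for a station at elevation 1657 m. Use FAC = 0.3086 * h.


FAC = 0.3086 * h
= 0.3086 * 1657
= 511.3502 mGal

511.3502


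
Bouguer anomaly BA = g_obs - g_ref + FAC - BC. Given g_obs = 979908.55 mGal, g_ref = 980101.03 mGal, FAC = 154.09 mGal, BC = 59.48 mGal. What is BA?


BA = g_obs - g_ref + FAC - BC
= 979908.55 - 980101.03 + 154.09 - 59.48
= -97.87 mGal

-97.87


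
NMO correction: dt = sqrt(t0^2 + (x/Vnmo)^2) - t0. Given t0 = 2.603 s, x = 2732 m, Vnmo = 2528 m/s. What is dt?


x/Vnmo = 2732/2528 = 1.080696
(x/Vnmo)^2 = 1.167904
t0^2 = 6.775609
sqrt(6.775609 + 1.167904) = 2.818424
dt = 2.818424 - 2.603 = 0.215424

0.215424


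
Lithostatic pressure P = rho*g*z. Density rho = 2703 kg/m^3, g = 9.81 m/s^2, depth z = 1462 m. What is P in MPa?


P = rho * g * z / 1e6
= 2703 * 9.81 * 1462 / 1e6
= 38767020.66 / 1e6
= 38.767 MPa

38.767


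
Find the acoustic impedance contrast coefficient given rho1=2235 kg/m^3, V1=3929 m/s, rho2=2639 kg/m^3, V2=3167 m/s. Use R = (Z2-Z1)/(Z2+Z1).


Z1 = 2235 * 3929 = 8781315
Z2 = 2639 * 3167 = 8357713
R = (8357713 - 8781315) / (8357713 + 8781315) = -423602 / 17139028 = -0.0247

-0.0247


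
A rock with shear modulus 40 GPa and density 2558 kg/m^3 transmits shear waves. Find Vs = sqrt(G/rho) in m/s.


Convert G to Pa: G = 40e9 Pa
Compute G/rho = 40e9 / 2558 = 15637216.5754
Vs = sqrt(15637216.5754) = 3954.39 m/s

3954.39


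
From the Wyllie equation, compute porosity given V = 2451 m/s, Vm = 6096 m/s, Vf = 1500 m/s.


1/V - 1/Vm = 1/2451 - 1/6096 = 0.00024395
1/Vf - 1/Vm = 1/1500 - 1/6096 = 0.00050262
phi = 0.00024395 / 0.00050262 = 0.4854

0.4854


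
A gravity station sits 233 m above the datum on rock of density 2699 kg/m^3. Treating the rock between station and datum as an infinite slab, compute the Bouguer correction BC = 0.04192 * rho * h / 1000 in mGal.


BC = 0.04192 * rho * h / 1000
= 0.04192 * 2699 * 233 / 1000
= 26.3621 mGal

26.3621


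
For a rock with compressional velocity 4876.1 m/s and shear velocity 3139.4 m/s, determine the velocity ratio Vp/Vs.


Vp/Vs = 4876.1 / 3139.4
= 1.5532

1.5532


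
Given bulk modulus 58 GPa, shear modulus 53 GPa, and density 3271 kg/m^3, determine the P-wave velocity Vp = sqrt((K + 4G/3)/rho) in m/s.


First compute the effective modulus:
K + 4G/3 = 58e9 + 4*53e9/3 = 128666666666.67 Pa
Then divide by density:
128666666666.67 / 3271 = 39335575.2573 Pa/(kg/m^3)
Take the square root:
Vp = sqrt(39335575.2573) = 6271.81 m/s

6271.81


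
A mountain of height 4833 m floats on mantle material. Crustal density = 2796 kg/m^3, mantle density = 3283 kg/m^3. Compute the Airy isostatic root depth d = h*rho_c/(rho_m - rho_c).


rho_m - rho_c = 3283 - 2796 = 487
d = 4833 * 2796 / 487
= 13513068 / 487
= 27747.57 m

27747.57


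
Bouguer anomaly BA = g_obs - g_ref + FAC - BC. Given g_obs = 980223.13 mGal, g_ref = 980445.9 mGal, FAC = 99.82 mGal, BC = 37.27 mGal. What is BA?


BA = g_obs - g_ref + FAC - BC
= 980223.13 - 980445.9 + 99.82 - 37.27
= -160.22 mGal

-160.22


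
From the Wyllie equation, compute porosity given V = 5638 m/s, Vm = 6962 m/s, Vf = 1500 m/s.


1/V - 1/Vm = 1/5638 - 1/6962 = 3.373e-05
1/Vf - 1/Vm = 1/1500 - 1/6962 = 0.00052303
phi = 3.373e-05 / 0.00052303 = 0.0645

0.0645


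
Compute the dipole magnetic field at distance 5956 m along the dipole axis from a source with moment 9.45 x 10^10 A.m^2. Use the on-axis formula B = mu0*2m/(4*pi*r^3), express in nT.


m = 9.45 x 10^10 = 94500000000 A.m^2
2m = 189000000000 A.m^2
r^3 = 5956^3 = 211282762816
B = (4pi*10^-7) * 189000000000 / (4*pi * 211282762816) * 1e9
= 237504.404611 / 2655057501971.6 * 1e9
= 89.4536 nT

89.4536


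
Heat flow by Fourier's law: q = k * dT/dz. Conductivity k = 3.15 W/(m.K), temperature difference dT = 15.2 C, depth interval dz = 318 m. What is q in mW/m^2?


q = k * dT / dz * 1000
= 3.15 * 15.2 / 318 * 1000
= 0.150566 * 1000
= 150.566 mW/m^2

150.566


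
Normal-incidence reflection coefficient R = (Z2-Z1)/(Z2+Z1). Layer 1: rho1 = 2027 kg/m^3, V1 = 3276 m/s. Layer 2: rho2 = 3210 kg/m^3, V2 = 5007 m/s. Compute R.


Z1 = 2027 * 3276 = 6640452
Z2 = 3210 * 5007 = 16072470
R = (16072470 - 6640452) / (16072470 + 6640452) = 9432018 / 22712922 = 0.4153

0.4153


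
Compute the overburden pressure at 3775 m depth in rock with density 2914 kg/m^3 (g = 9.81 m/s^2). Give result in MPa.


P = rho * g * z / 1e6
= 2914 * 9.81 * 3775 / 1e6
= 107913433.5 / 1e6
= 107.9134 MPa

107.9134


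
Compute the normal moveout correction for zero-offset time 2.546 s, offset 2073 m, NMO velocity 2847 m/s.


x/Vnmo = 2073/2847 = 0.728135
(x/Vnmo)^2 = 0.53018
t0^2 = 6.482116
sqrt(6.482116 + 0.53018) = 2.648074
dt = 2.648074 - 2.546 = 0.102074

0.102074


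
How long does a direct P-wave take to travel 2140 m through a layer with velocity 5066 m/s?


t = x / V
= 2140 / 5066
= 0.4224 s

0.4224


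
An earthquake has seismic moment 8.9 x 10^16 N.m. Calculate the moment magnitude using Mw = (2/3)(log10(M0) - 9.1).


log10(M0) = log10(8.9 x 10^16) = 16.9494
Mw = 2/3 * (16.9494 - 9.1)
= 2/3 * 7.8494
= 5.23

5.23


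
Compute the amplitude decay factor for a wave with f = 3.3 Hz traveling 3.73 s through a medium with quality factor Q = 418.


pi*f*t/Q = pi*3.3*3.73/418 = 0.092512
A/A0 = exp(-0.092512) = 0.911639

0.911639


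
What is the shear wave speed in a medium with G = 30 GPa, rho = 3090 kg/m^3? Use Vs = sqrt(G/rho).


Convert G to Pa: G = 30e9 Pa
Compute G/rho = 30e9 / 3090 = 9708737.8641
Vs = sqrt(9708737.8641) = 3115.88 m/s

3115.88


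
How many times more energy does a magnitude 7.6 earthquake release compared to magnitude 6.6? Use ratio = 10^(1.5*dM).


M2 - M1 = 7.6 - 6.6 = 1.0
1.5 * 1.0 = 1.5
ratio = 10^1.5 = 31.62

31.62


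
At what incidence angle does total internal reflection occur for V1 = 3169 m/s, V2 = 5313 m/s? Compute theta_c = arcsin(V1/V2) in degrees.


V1/V2 = 3169/5313 = 0.596462
theta_c = arcsin(0.596462) = 36.6169 degrees

36.6169


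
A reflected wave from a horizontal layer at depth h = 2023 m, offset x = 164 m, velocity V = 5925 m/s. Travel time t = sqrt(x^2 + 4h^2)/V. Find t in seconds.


x^2 + 4h^2 = 164^2 + 4*2023^2 = 26896 + 16370116 = 16397012
sqrt(16397012) = 4049.3224
t = 4049.3224 / 5925 = 0.6834 s

0.6834


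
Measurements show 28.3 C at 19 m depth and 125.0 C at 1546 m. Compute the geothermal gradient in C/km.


dT = 125.0 - 28.3 = 96.7 C
dz = 1546 - 19 = 1527 m
gradient = dT/dz * 1000 = 96.7/1527 * 1000 = 63.3268 C/km

63.3268


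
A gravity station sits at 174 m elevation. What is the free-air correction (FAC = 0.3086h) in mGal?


FAC = 0.3086 * h
= 0.3086 * 174
= 53.6964 mGal

53.6964


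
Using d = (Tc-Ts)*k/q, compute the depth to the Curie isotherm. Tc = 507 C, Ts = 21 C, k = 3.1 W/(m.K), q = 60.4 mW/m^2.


T_Curie - T_surf = 507 - 21 = 486 C
Convert q to W/m^2: 60.4 mW/m^2 = 0.0604 W/m^2
d = 486 * 3.1 / 0.0604 = 24943.71 m

24943.71


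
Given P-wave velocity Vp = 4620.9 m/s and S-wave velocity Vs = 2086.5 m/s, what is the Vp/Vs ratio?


Vp/Vs = 4620.9 / 2086.5
= 2.2147

2.2147


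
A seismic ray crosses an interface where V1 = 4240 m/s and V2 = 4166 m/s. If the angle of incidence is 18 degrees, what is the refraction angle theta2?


sin(theta1) = sin(18 deg) = 0.309017
sin(theta2) = V2/V1 * sin(theta1) = 4166/4240 * 0.309017 = 0.303624
theta2 = arcsin(0.303624) = 17.6754 degrees

17.6754


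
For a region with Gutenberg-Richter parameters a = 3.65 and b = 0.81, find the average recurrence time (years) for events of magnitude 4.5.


log10(N) = 3.65 - 0.81*4.5 = 0.005
N = 10^0.005 = 1.011579
T = 1/N = 1/1.011579 = 0.9886 years

0.9886


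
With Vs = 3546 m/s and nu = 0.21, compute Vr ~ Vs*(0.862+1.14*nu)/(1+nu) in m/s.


Numerator factor = 0.862 + 1.14*0.21 = 1.1014
Denominator = 1 + 0.21 = 1.21
Vr = 3546 * 1.1014 / 1.21 = 3227.74 m/s

3227.74


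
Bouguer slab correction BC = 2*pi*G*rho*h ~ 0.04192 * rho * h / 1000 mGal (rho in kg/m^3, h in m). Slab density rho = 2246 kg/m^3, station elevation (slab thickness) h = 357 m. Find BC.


BC = 0.04192 * rho * h / 1000
= 0.04192 * 2246 * 357 / 1000
= 33.6124 mGal

33.6124


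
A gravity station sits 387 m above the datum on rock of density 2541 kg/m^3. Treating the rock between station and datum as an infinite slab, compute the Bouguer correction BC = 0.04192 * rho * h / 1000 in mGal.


BC = 0.04192 * rho * h / 1000
= 0.04192 * 2541 * 387 / 1000
= 41.2227 mGal

41.2227


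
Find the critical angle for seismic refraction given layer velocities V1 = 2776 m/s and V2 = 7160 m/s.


V1/V2 = 2776/7160 = 0.387709
theta_c = arcsin(0.387709) = 22.8121 degrees

22.8121


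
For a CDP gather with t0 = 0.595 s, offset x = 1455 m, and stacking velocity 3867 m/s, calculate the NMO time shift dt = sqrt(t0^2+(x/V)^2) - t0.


x/Vnmo = 1455/3867 = 0.376261
(x/Vnmo)^2 = 0.141572
t0^2 = 0.354025
sqrt(0.354025 + 0.141572) = 0.703987
dt = 0.703987 - 0.595 = 0.108987

0.108987


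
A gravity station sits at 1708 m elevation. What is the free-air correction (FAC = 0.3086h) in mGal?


FAC = 0.3086 * h
= 0.3086 * 1708
= 527.0888 mGal

527.0888


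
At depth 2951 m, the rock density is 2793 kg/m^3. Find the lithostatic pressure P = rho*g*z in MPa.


P = rho * g * z / 1e6
= 2793 * 9.81 * 2951 / 1e6
= 80855422.83 / 1e6
= 80.8554 MPa

80.8554


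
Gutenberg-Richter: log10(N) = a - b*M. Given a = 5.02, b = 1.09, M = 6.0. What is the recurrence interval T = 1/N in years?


log10(N) = 5.02 - 1.09*6.0 = -1.52
N = 10^-1.52 = 0.0302
T = 1/N = 1/0.0302 = 33.1131 years

33.1131


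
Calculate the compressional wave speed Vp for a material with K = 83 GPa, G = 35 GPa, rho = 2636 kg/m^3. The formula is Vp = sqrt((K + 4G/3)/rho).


First compute the effective modulus:
K + 4G/3 = 83e9 + 4*35e9/3 = 129666666666.67 Pa
Then divide by density:
129666666666.67 / 2636 = 49190692.9691 Pa/(kg/m^3)
Take the square root:
Vp = sqrt(49190692.9691) = 7013.61 m/s

7013.61


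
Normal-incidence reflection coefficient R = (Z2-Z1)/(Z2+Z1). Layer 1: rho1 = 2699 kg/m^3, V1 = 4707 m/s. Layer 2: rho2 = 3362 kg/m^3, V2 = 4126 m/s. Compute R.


Z1 = 2699 * 4707 = 12704193
Z2 = 3362 * 4126 = 13871612
R = (13871612 - 12704193) / (13871612 + 12704193) = 1167419 / 26575805 = 0.0439

0.0439


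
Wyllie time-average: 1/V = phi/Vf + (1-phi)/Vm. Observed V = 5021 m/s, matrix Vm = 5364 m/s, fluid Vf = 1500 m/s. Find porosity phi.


1/V - 1/Vm = 1/5021 - 1/5364 = 1.274e-05
1/Vf - 1/Vm = 1/1500 - 1/5364 = 0.00048024
phi = 1.274e-05 / 0.00048024 = 0.0265

0.0265


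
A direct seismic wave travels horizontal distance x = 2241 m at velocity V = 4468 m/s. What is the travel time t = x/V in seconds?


t = x / V
= 2241 / 4468
= 0.5016 s

0.5016


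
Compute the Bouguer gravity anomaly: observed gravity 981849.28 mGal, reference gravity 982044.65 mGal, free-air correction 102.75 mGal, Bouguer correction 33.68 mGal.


BA = g_obs - g_ref + FAC - BC
= 981849.28 - 982044.65 + 102.75 - 33.68
= -126.3 mGal

-126.3


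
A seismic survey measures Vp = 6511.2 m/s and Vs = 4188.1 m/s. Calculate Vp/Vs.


Vp/Vs = 6511.2 / 4188.1
= 1.5547

1.5547


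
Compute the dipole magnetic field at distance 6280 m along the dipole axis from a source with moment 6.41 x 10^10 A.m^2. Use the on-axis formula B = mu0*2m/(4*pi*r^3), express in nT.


m = 6.41 x 10^10 = 64100000000 A.m^2
2m = 128200000000 A.m^2
r^3 = 6280^3 = 247673152000
B = (4pi*10^-7) * 128200000000 / (4*pi * 247673152000) * 1e9
= 161100.871276 / 3112352619258.51 * 1e9
= 51.7618 nT

51.7618


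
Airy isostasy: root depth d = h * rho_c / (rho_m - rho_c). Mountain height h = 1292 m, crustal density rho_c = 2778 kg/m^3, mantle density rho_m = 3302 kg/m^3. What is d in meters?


rho_m - rho_c = 3302 - 2778 = 524
d = 1292 * 2778 / 524
= 3589176 / 524
= 6849.57 m

6849.57


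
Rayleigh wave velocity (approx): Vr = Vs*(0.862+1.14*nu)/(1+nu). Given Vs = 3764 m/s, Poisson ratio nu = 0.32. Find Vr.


Numerator factor = 0.862 + 1.14*0.32 = 1.2268
Denominator = 1 + 0.32 = 1.32
Vr = 3764 * 1.2268 / 1.32 = 3498.24 m/s

3498.24


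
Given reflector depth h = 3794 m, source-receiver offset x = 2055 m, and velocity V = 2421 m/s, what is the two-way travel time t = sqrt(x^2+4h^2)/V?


x^2 + 4h^2 = 2055^2 + 4*3794^2 = 4223025 + 57577744 = 61800769
sqrt(61800769) = 7861.3465
t = 7861.3465 / 2421 = 3.2471 s

3.2471


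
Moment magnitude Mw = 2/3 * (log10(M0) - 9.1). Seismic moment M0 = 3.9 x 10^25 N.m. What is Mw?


log10(M0) = log10(3.9 x 10^25) = 25.5911
Mw = 2/3 * (25.5911 - 9.1)
= 2/3 * 16.4911
= 10.99

10.99


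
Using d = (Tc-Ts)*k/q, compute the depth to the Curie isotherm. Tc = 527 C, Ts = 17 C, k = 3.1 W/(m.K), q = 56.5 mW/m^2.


T_Curie - T_surf = 527 - 17 = 510 C
Convert q to W/m^2: 56.5 mW/m^2 = 0.0565 W/m^2
d = 510 * 3.1 / 0.0565 = 27982.3 m

27982.3


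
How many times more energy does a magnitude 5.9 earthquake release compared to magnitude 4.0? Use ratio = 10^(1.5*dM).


M2 - M1 = 5.9 - 4.0 = 1.9
1.5 * 1.9 = 2.85
ratio = 10^2.85 = 707.95

707.95


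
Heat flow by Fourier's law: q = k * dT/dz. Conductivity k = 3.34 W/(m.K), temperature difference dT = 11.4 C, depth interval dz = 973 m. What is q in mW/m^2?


q = k * dT / dz * 1000
= 3.34 * 11.4 / 973 * 1000
= 0.039133 * 1000
= 39.1326 mW/m^2

39.1326


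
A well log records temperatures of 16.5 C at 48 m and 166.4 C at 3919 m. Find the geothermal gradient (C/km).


dT = 166.4 - 16.5 = 149.9 C
dz = 3919 - 48 = 3871 m
gradient = dT/dz * 1000 = 149.9/3871 * 1000 = 38.7238 C/km

38.7238


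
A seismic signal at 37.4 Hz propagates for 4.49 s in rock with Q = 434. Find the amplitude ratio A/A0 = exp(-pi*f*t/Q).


pi*f*t/Q = pi*37.4*4.49/434 = 1.215565
A/A0 = exp(-1.215565) = 0.296543

0.296543


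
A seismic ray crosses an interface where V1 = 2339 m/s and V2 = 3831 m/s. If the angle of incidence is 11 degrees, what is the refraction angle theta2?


sin(theta1) = sin(11 deg) = 0.190809
sin(theta2) = V2/V1 * sin(theta1) = 3831/2339 * 0.190809 = 0.312522
theta2 = arcsin(0.312522) = 18.2113 degrees

18.2113


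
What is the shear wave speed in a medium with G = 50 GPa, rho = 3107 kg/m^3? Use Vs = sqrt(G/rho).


Convert G to Pa: G = 50e9 Pa
Compute G/rho = 50e9 / 3107 = 16092693.917
Vs = sqrt(16092693.917) = 4011.57 m/s

4011.57


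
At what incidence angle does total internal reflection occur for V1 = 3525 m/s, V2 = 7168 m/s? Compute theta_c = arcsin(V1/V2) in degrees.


V1/V2 = 3525/7168 = 0.491769
theta_c = arcsin(0.491769) = 29.4569 degrees

29.4569


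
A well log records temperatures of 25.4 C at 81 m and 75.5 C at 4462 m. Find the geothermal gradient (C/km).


dT = 75.5 - 25.4 = 50.1 C
dz = 4462 - 81 = 4381 m
gradient = dT/dz * 1000 = 50.1/4381 * 1000 = 11.4357 C/km

11.4357


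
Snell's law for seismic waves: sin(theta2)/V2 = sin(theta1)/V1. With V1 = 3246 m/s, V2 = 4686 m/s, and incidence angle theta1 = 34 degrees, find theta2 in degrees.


sin(theta1) = sin(34 deg) = 0.559193
sin(theta2) = V2/V1 * sin(theta1) = 4686/3246 * 0.559193 = 0.807264
theta2 = arcsin(0.807264) = 53.8294 degrees

53.8294


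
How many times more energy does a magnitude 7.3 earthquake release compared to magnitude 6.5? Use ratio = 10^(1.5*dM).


M2 - M1 = 7.3 - 6.5 = 0.8
1.5 * 0.8 = 1.2
ratio = 10^1.2 = 15.85

15.85


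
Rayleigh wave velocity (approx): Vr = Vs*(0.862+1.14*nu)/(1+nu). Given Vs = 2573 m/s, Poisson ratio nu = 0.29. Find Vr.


Numerator factor = 0.862 + 1.14*0.29 = 1.1926
Denominator = 1 + 0.29 = 1.29
Vr = 2573 * 1.1926 / 1.29 = 2378.73 m/s

2378.73


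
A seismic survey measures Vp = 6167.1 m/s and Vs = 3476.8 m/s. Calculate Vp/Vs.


Vp/Vs = 6167.1 / 3476.8
= 1.7738

1.7738


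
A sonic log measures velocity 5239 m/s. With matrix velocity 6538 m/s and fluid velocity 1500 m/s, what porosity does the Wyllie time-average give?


1/V - 1/Vm = 1/5239 - 1/6538 = 3.792e-05
1/Vf - 1/Vm = 1/1500 - 1/6538 = 0.00051371
phi = 3.792e-05 / 0.00051371 = 0.0738

0.0738


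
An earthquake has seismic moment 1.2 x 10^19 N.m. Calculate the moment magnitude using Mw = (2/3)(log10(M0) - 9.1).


log10(M0) = log10(1.2 x 10^19) = 19.0792
Mw = 2/3 * (19.0792 - 9.1)
= 2/3 * 9.9792
= 6.65

6.65


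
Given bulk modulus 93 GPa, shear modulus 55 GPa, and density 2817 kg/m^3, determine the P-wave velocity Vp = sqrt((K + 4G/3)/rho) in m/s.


First compute the effective modulus:
K + 4G/3 = 93e9 + 4*55e9/3 = 166333333333.33 Pa
Then divide by density:
166333333333.33 / 2817 = 59046266.714 Pa/(kg/m^3)
Take the square root:
Vp = sqrt(59046266.714) = 7684.16 m/s

7684.16


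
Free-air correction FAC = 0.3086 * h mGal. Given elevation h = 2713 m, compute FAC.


FAC = 0.3086 * h
= 0.3086 * 2713
= 837.2318 mGal

837.2318


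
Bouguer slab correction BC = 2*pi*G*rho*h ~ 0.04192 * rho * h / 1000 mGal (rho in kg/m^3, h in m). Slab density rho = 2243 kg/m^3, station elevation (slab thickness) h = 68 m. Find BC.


BC = 0.04192 * rho * h / 1000
= 0.04192 * 2243 * 68 / 1000
= 6.3938 mGal

6.3938


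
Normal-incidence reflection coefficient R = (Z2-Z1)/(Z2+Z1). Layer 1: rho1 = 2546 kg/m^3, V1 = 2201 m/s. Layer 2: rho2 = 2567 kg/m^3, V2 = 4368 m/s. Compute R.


Z1 = 2546 * 2201 = 5603746
Z2 = 2567 * 4368 = 11212656
R = (11212656 - 5603746) / (11212656 + 5603746) = 5608910 / 16816402 = 0.3335

0.3335


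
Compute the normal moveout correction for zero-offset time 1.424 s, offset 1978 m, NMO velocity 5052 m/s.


x/Vnmo = 1978/5052 = 0.391528
(x/Vnmo)^2 = 0.153294
t0^2 = 2.027776
sqrt(2.027776 + 0.153294) = 1.476845
dt = 1.476845 - 1.424 = 0.052845

0.052845


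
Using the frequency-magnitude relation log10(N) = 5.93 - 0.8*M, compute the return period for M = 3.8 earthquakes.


log10(N) = 5.93 - 0.8*3.8 = 2.89
N = 10^2.89 = 776.247117
T = 1/N = 1/776.247117 = 0.0013 years

0.0013


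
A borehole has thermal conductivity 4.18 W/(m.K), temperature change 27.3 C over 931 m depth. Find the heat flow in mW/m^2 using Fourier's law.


q = k * dT / dz * 1000
= 4.18 * 27.3 / 931 * 1000
= 0.122571 * 1000
= 122.5714 mW/m^2

122.5714


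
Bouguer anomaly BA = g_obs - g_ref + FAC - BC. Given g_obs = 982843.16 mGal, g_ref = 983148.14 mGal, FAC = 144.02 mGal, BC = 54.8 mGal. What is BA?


BA = g_obs - g_ref + FAC - BC
= 982843.16 - 983148.14 + 144.02 - 54.8
= -215.76 mGal

-215.76


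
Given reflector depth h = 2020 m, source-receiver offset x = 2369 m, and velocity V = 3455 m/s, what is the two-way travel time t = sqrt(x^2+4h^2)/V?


x^2 + 4h^2 = 2369^2 + 4*2020^2 = 5612161 + 16321600 = 21933761
sqrt(21933761) = 4683.3493
t = 4683.3493 / 3455 = 1.3555 s

1.3555


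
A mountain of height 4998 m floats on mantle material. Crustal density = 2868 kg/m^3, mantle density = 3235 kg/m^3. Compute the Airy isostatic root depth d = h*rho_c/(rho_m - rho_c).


rho_m - rho_c = 3235 - 2868 = 367
d = 4998 * 2868 / 367
= 14334264 / 367
= 39057.94 m

39057.94


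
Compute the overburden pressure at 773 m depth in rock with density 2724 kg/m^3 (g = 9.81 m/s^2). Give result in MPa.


P = rho * g * z / 1e6
= 2724 * 9.81 * 773 / 1e6
= 20656446.12 / 1e6
= 20.6564 MPa

20.6564


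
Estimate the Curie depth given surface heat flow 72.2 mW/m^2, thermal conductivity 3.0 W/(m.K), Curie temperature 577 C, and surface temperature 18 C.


T_Curie - T_surf = 577 - 18 = 559 C
Convert q to W/m^2: 72.2 mW/m^2 = 0.0722 W/m^2
d = 559 * 3.0 / 0.0722 = 23227.15 m

23227.15


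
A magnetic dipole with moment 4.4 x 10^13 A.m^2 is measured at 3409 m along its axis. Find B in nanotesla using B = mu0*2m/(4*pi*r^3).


m = 4.4 x 10^13 = 44000000000000 A.m^2
2m = 88000000000000 A.m^2
r^3 = 3409^3 = 39616946929
B = (4pi*10^-7) * 88000000000000 / (4*pi * 39616946929) * 1e9
= 110584061.406361 / 497841237719.21 * 1e9
= 222127.1623 nT

222127.1623


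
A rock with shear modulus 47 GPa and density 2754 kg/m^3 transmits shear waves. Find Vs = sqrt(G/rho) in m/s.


Convert G to Pa: G = 47e9 Pa
Compute G/rho = 47e9 / 2754 = 17066085.6935
Vs = sqrt(17066085.6935) = 4131.11 m/s

4131.11


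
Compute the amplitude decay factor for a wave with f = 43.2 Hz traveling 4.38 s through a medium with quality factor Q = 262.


pi*f*t/Q = pi*43.2*4.38/262 = 2.268853
A/A0 = exp(-2.268853) = 0.103431

0.103431


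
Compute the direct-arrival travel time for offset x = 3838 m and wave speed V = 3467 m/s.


t = x / V
= 3838 / 3467
= 1.107 s

1.107


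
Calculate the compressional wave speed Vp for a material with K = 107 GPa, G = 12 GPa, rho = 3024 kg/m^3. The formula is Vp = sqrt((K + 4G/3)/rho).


First compute the effective modulus:
K + 4G/3 = 107e9 + 4*12e9/3 = 123000000000.0 Pa
Then divide by density:
123000000000.0 / 3024 = 40674603.1746 Pa/(kg/m^3)
Take the square root:
Vp = sqrt(40674603.1746) = 6377.66 m/s

6377.66


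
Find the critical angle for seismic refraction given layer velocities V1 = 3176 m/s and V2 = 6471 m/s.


V1/V2 = 3176/6471 = 0.490805
theta_c = arcsin(0.490805) = 29.3935 degrees

29.3935


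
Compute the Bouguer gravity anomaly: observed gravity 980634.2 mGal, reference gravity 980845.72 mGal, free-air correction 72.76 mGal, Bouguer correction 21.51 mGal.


BA = g_obs - g_ref + FAC - BC
= 980634.2 - 980845.72 + 72.76 - 21.51
= -160.27 mGal

-160.27


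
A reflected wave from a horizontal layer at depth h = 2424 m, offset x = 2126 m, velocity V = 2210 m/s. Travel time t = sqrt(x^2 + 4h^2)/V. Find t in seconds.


x^2 + 4h^2 = 2126^2 + 4*2424^2 = 4519876 + 23503104 = 28022980
sqrt(28022980) = 5293.6736
t = 5293.6736 / 2210 = 2.3953 s

2.3953


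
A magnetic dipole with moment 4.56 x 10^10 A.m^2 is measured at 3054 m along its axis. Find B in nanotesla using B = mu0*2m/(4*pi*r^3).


m = 4.56 x 10^10 = 45600000000 A.m^2
2m = 91200000000 A.m^2
r^3 = 3054^3 = 28484401464
B = (4pi*10^-7) * 91200000000 / (4*pi * 28484401464) * 1e9
= 114605.300003 / 357945545524.82 * 1e9
= 320.1752 nT

320.1752


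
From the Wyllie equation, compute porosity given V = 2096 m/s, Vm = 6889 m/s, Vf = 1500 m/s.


1/V - 1/Vm = 1/2096 - 1/6889 = 0.00033194
1/Vf - 1/Vm = 1/1500 - 1/6889 = 0.00052151
phi = 0.00033194 / 0.00052151 = 0.6365

0.6365


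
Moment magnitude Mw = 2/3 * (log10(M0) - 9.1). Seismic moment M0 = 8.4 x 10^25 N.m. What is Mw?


log10(M0) = log10(8.4 x 10^25) = 25.9243
Mw = 2/3 * (25.9243 - 9.1)
= 2/3 * 16.8243
= 11.22

11.22


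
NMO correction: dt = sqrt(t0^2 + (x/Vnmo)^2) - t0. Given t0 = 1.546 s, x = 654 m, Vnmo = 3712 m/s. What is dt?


x/Vnmo = 654/3712 = 0.176185
(x/Vnmo)^2 = 0.031041
t0^2 = 2.390116
sqrt(2.390116 + 0.031041) = 1.556007
dt = 1.556007 - 1.546 = 0.010007

0.010007


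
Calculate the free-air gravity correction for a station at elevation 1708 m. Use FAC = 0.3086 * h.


FAC = 0.3086 * h
= 0.3086 * 1708
= 527.0888 mGal

527.0888


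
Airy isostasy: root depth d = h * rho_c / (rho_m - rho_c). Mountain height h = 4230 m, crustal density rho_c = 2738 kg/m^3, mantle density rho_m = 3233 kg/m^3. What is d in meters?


rho_m - rho_c = 3233 - 2738 = 495
d = 4230 * 2738 / 495
= 11581740 / 495
= 23397.45 m

23397.45


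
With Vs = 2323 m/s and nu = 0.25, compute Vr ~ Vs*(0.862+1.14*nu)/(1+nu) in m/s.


Numerator factor = 0.862 + 1.14*0.25 = 1.147
Denominator = 1 + 0.25 = 1.25
Vr = 2323 * 1.147 / 1.25 = 2131.58 m/s

2131.58


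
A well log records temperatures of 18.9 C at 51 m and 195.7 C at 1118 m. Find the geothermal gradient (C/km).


dT = 195.7 - 18.9 = 176.8 C
dz = 1118 - 51 = 1067 m
gradient = dT/dz * 1000 = 176.8/1067 * 1000 = 165.6982 C/km

165.6982


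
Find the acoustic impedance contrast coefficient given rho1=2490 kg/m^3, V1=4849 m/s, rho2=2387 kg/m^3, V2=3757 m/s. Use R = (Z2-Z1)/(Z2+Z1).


Z1 = 2490 * 4849 = 12074010
Z2 = 2387 * 3757 = 8967959
R = (8967959 - 12074010) / (8967959 + 12074010) = -3106051 / 21041969 = -0.1476

-0.1476


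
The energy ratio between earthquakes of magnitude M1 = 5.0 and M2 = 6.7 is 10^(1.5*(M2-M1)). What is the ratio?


M2 - M1 = 6.7 - 5.0 = 1.7
1.5 * 1.7 = 2.55
ratio = 10^2.55 = 354.81

354.81


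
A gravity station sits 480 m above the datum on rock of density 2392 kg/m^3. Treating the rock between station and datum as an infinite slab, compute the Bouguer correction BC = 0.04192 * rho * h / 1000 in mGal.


BC = 0.04192 * rho * h / 1000
= 0.04192 * 2392 * 480 / 1000
= 48.1309 mGal

48.1309


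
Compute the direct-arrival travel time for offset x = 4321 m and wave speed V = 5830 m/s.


t = x / V
= 4321 / 5830
= 0.7412 s

0.7412


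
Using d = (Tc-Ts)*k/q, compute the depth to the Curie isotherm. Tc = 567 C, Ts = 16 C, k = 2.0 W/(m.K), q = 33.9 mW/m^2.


T_Curie - T_surf = 567 - 16 = 551 C
Convert q to W/m^2: 33.9 mW/m^2 = 0.0339 W/m^2
d = 551 * 2.0 / 0.0339 = 32507.37 m

32507.37


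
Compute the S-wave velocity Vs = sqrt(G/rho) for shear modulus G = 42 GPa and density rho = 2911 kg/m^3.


Convert G to Pa: G = 42e9 Pa
Compute G/rho = 42e9 / 2911 = 14428031.6043
Vs = sqrt(14428031.6043) = 3798.42 m/s

3798.42


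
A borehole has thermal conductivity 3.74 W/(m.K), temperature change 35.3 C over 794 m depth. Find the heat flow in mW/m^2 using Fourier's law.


q = k * dT / dz * 1000
= 3.74 * 35.3 / 794 * 1000
= 0.166275 * 1000
= 166.2746 mW/m^2

166.2746


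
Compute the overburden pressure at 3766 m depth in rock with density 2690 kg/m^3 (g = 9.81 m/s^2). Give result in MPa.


P = rho * g * z / 1e6
= 2690 * 9.81 * 3766 / 1e6
= 99380597.4 / 1e6
= 99.3806 MPa

99.3806


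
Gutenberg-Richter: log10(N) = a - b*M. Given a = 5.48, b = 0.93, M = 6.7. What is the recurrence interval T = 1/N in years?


log10(N) = 5.48 - 0.93*6.7 = -0.751
N = 10^-0.751 = 0.177419
T = 1/N = 1/0.177419 = 5.6364 years

5.6364


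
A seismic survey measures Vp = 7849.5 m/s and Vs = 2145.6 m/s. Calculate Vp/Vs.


Vp/Vs = 7849.5 / 2145.6
= 3.6584

3.6584


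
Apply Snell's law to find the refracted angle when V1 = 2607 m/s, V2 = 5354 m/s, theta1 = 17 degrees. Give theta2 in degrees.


sin(theta1) = sin(17 deg) = 0.292372
sin(theta2) = V2/V1 * sin(theta1) = 5354/2607 * 0.292372 = 0.600444
theta2 = arcsin(0.600444) = 36.9017 degrees

36.9017


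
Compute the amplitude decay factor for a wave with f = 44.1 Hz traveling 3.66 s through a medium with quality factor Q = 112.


pi*f*t/Q = pi*44.1*3.66/112 = 4.527428
A/A0 = exp(-4.527428) = 0.010808

0.010808


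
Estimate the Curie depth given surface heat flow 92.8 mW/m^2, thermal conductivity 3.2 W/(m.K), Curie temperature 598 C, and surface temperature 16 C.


T_Curie - T_surf = 598 - 16 = 582 C
Convert q to W/m^2: 92.8 mW/m^2 = 0.0928 W/m^2
d = 582 * 3.2 / 0.0928 = 20068.97 m

20068.97


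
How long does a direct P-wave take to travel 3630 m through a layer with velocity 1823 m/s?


t = x / V
= 3630 / 1823
= 1.9912 s

1.9912


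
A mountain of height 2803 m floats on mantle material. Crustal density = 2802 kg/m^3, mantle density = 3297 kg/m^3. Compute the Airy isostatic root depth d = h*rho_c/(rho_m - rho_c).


rho_m - rho_c = 3297 - 2802 = 495
d = 2803 * 2802 / 495
= 7854006 / 495
= 15866.68 m

15866.68


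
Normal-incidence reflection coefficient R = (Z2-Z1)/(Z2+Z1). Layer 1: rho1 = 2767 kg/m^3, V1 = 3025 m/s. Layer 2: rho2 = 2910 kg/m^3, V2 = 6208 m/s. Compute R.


Z1 = 2767 * 3025 = 8370175
Z2 = 2910 * 6208 = 18065280
R = (18065280 - 8370175) / (18065280 + 8370175) = 9695105 / 26435455 = 0.3667

0.3667


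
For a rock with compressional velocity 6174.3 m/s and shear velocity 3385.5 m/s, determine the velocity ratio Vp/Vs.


Vp/Vs = 6174.3 / 3385.5
= 1.8237

1.8237


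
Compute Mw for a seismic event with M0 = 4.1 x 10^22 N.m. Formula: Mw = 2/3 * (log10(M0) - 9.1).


log10(M0) = log10(4.1 x 10^22) = 22.6128
Mw = 2/3 * (22.6128 - 9.1)
= 2/3 * 13.5128
= 9.01

9.01


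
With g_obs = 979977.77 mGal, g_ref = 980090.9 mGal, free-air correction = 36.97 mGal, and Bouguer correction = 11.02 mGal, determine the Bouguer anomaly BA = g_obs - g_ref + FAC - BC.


BA = g_obs - g_ref + FAC - BC
= 979977.77 - 980090.9 + 36.97 - 11.02
= -87.18 mGal

-87.18


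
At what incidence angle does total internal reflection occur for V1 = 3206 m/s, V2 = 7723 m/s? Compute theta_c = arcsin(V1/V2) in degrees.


V1/V2 = 3206/7723 = 0.415124
theta_c = arcsin(0.415124) = 24.5271 degrees

24.5271


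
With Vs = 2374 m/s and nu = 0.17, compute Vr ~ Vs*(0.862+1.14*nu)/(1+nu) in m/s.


Numerator factor = 0.862 + 1.14*0.17 = 1.0558
Denominator = 1 + 0.17 = 1.17
Vr = 2374 * 1.0558 / 1.17 = 2142.28 m/s

2142.28


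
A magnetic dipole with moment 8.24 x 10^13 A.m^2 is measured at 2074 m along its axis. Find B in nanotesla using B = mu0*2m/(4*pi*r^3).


m = 8.24 x 10^13 = 82400000000000 A.m^2
2m = 164800000000000 A.m^2
r^3 = 2074^3 = 8921261224
B = (4pi*10^-7) * 164800000000000 / (4*pi * 8921261224) * 1e9
= 207093787.724639 / 112107874888.3 * 1e9
= 1847272.4412 nT

1847272.4412


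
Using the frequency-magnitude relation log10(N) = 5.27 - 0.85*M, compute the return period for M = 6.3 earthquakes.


log10(N) = 5.27 - 0.85*6.3 = -0.085
N = 10^-0.085 = 0.822243
T = 1/N = 1/0.822243 = 1.2162 years

1.2162


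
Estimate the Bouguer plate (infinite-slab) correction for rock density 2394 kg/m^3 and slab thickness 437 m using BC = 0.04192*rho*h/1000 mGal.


BC = 0.04192 * rho * h / 1000
= 0.04192 * 2394 * 437 / 1000
= 43.8558 mGal

43.8558


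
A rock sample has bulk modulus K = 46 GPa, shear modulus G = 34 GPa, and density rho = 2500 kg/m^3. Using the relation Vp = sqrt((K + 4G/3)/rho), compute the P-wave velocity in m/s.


First compute the effective modulus:
K + 4G/3 = 46e9 + 4*34e9/3 = 91333333333.33 Pa
Then divide by density:
91333333333.33 / 2500 = 36533333.3333 Pa/(kg/m^3)
Take the square root:
Vp = sqrt(36533333.3333) = 6044.28 m/s

6044.28


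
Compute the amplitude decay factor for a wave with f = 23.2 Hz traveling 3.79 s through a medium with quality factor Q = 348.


pi*f*t/Q = pi*23.2*3.79/348 = 0.793776
A/A0 = exp(-0.793776) = 0.452134

0.452134


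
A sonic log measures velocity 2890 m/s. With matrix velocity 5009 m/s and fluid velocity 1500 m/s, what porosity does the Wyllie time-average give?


1/V - 1/Vm = 1/2890 - 1/5009 = 0.00014638
1/Vf - 1/Vm = 1/1500 - 1/5009 = 0.00046703
phi = 0.00014638 / 0.00046703 = 0.3134

0.3134


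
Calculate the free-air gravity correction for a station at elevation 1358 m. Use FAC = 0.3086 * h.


FAC = 0.3086 * h
= 0.3086 * 1358
= 419.0788 mGal

419.0788


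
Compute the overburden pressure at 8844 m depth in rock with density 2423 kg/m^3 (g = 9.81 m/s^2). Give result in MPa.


P = rho * g * z / 1e6
= 2423 * 9.81 * 8844 / 1e6
= 210218607.72 / 1e6
= 210.2186 MPa

210.2186


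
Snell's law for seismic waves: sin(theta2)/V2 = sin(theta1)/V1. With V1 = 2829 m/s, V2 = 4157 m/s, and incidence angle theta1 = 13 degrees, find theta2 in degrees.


sin(theta1) = sin(13 deg) = 0.224951
sin(theta2) = V2/V1 * sin(theta1) = 4157/2829 * 0.224951 = 0.330548
theta2 = arcsin(0.330548) = 19.3021 degrees

19.3021


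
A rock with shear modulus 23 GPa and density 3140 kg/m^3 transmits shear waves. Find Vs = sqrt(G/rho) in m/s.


Convert G to Pa: G = 23e9 Pa
Compute G/rho = 23e9 / 3140 = 7324840.7643
Vs = sqrt(7324840.7643) = 2706.44 m/s

2706.44


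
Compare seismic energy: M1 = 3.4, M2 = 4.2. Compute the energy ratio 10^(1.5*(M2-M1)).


M2 - M1 = 4.2 - 3.4 = 0.8
1.5 * 0.8 = 1.2
ratio = 10^1.2 = 15.85

15.85


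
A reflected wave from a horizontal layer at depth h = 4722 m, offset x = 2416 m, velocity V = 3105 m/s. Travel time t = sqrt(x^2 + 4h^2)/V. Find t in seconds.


x^2 + 4h^2 = 2416^2 + 4*4722^2 = 5837056 + 89189136 = 95026192
sqrt(95026192) = 9748.1379
t = 9748.1379 / 3105 = 3.1395 s

3.1395


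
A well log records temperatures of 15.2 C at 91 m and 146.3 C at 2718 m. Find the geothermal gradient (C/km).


dT = 146.3 - 15.2 = 131.1 C
dz = 2718 - 91 = 2627 m
gradient = dT/dz * 1000 = 131.1/2627 * 1000 = 49.9048 C/km

49.9048


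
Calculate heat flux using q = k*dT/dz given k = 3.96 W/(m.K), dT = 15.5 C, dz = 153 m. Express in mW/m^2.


q = k * dT / dz * 1000
= 3.96 * 15.5 / 153 * 1000
= 0.401176 * 1000
= 401.1765 mW/m^2

401.1765


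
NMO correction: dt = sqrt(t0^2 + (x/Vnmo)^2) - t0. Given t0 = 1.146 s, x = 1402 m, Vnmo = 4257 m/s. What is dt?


x/Vnmo = 1402/4257 = 0.32934
(x/Vnmo)^2 = 0.108465
t0^2 = 1.313316
sqrt(1.313316 + 0.108465) = 1.192384
dt = 1.192384 - 1.146 = 0.046384

0.046384


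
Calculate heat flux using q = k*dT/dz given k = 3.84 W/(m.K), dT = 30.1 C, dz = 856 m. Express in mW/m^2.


q = k * dT / dz * 1000
= 3.84 * 30.1 / 856 * 1000
= 0.135028 * 1000
= 135.028 mW/m^2

135.028


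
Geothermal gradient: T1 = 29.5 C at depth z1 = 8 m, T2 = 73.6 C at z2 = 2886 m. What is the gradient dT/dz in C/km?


dT = 73.6 - 29.5 = 44.1 C
dz = 2886 - 8 = 2878 m
gradient = dT/dz * 1000 = 44.1/2878 * 1000 = 15.3231 C/km

15.3231


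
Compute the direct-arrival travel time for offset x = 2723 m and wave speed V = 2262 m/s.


t = x / V
= 2723 / 2262
= 1.2038 s

1.2038


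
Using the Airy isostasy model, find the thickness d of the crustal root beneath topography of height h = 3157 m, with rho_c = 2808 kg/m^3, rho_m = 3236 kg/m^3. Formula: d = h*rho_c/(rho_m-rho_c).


rho_m - rho_c = 3236 - 2808 = 428
d = 3157 * 2808 / 428
= 8864856 / 428
= 20712.28 m

20712.28


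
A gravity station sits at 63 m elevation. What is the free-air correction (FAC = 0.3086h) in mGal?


FAC = 0.3086 * h
= 0.3086 * 63
= 19.4418 mGal

19.4418


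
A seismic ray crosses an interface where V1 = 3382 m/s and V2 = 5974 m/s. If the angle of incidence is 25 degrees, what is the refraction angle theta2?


sin(theta1) = sin(25 deg) = 0.422618
sin(theta2) = V2/V1 * sin(theta1) = 5974/3382 * 0.422618 = 0.746517
theta2 = arcsin(0.746517) = 48.2896 degrees

48.2896


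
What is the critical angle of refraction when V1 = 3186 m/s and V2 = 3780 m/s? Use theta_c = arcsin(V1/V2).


V1/V2 = 3186/3780 = 0.842857
theta_c = arcsin(0.842857) = 57.4431 degrees

57.4431


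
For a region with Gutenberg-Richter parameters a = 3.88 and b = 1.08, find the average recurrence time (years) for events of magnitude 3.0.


log10(N) = 3.88 - 1.08*3.0 = 0.64
N = 10^0.64 = 4.365158
T = 1/N = 1/4.365158 = 0.2291 years

0.2291


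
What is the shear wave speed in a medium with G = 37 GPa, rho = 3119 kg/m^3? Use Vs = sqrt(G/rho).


Convert G to Pa: G = 37e9 Pa
Compute G/rho = 37e9 / 3119 = 11862776.5309
Vs = sqrt(11862776.5309) = 3444.24 m/s

3444.24


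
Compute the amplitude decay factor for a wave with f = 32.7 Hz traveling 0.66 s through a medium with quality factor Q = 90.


pi*f*t/Q = pi*32.7*0.66/90 = 0.753354
A/A0 = exp(-0.753354) = 0.470785

0.470785


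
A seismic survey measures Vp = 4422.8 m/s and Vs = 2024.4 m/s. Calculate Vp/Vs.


Vp/Vs = 4422.8 / 2024.4
= 2.1847

2.1847


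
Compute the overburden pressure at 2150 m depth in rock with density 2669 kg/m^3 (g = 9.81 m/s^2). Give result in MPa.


P = rho * g * z / 1e6
= 2669 * 9.81 * 2150 / 1e6
= 56293213.5 / 1e6
= 56.2932 MPa

56.2932


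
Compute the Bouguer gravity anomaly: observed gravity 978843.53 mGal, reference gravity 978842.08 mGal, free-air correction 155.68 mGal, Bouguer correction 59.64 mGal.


BA = g_obs - g_ref + FAC - BC
= 978843.53 - 978842.08 + 155.68 - 59.64
= 97.49 mGal

97.49


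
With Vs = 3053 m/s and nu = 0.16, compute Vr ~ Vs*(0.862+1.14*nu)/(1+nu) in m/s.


Numerator factor = 0.862 + 1.14*0.16 = 1.0444
Denominator = 1 + 0.16 = 1.16
Vr = 3053 * 1.0444 / 1.16 = 2748.75 m/s

2748.75


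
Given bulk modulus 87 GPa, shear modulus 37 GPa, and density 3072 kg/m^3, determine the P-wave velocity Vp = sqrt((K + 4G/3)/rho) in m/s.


First compute the effective modulus:
K + 4G/3 = 87e9 + 4*37e9/3 = 136333333333.33 Pa
Then divide by density:
136333333333.33 / 3072 = 44379340.2778 Pa/(kg/m^3)
Take the square root:
Vp = sqrt(44379340.2778) = 6661.78 m/s

6661.78


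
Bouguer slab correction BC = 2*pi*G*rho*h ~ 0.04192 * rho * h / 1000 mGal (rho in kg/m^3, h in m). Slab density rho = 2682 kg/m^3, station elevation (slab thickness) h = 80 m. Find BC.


BC = 0.04192 * rho * h / 1000
= 0.04192 * 2682 * 80 / 1000
= 8.9944 mGal

8.9944


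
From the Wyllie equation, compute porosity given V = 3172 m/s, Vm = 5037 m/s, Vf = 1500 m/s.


1/V - 1/Vm = 1/3172 - 1/5037 = 0.00011673
1/Vf - 1/Vm = 1/1500 - 1/5037 = 0.00046814
phi = 0.00011673 / 0.00046814 = 0.2493

0.2493


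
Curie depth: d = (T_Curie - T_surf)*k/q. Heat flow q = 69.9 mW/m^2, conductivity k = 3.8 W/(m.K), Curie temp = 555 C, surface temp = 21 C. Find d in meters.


T_Curie - T_surf = 555 - 21 = 534 C
Convert q to W/m^2: 69.9 mW/m^2 = 0.0699 W/m^2
d = 534 * 3.8 / 0.0699 = 29030.04 m

29030.04


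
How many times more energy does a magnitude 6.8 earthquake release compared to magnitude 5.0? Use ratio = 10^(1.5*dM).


M2 - M1 = 6.8 - 5.0 = 1.8
1.5 * 1.8 = 2.7
ratio = 10^2.7 = 501.19

501.19


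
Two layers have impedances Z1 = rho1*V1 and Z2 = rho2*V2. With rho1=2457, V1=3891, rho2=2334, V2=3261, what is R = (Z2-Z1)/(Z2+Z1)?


Z1 = 2457 * 3891 = 9560187
Z2 = 2334 * 3261 = 7611174
R = (7611174 - 9560187) / (7611174 + 9560187) = -1949013 / 17171361 = -0.1135

-0.1135


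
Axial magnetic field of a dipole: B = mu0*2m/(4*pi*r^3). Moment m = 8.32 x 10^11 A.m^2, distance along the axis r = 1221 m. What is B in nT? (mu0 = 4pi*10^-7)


m = 8.32 x 10^11 = 832000000000 A.m^2
2m = 1664000000000 A.m^2
r^3 = 1221^3 = 1820316861
B = (4pi*10^-7) * 1664000000000 / (4*pi * 1820316861) * 1e9
= 2091044.070229 / 22874776310.89 * 1e9
= 91412.6565 nT

91412.6565


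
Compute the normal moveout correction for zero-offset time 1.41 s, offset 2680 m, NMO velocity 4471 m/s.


x/Vnmo = 2680/4471 = 0.599418
(x/Vnmo)^2 = 0.359303
t0^2 = 1.9881
sqrt(1.9881 + 0.359303) = 1.532124
dt = 1.532124 - 1.41 = 0.122124

0.122124


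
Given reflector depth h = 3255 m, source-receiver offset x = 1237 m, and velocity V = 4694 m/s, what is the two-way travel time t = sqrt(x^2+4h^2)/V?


x^2 + 4h^2 = 1237^2 + 4*3255^2 = 1530169 + 42380100 = 43910269
sqrt(43910269) = 6626.4824
t = 6626.4824 / 4694 = 1.4117 s

1.4117


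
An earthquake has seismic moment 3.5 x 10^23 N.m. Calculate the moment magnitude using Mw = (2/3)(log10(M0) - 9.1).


log10(M0) = log10(3.5 x 10^23) = 23.5441
Mw = 2/3 * (23.5441 - 9.1)
= 2/3 * 14.4441
= 9.63

9.63


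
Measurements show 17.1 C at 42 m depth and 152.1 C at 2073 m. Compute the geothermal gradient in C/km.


dT = 152.1 - 17.1 = 135.0 C
dz = 2073 - 42 = 2031 m
gradient = dT/dz * 1000 = 135.0/2031 * 1000 = 66.4697 C/km

66.4697


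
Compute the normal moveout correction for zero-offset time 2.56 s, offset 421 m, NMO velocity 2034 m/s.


x/Vnmo = 421/2034 = 0.206981
(x/Vnmo)^2 = 0.042841
t0^2 = 6.5536
sqrt(6.5536 + 0.042841) = 2.568354
dt = 2.568354 - 2.56 = 0.008354

0.008354
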